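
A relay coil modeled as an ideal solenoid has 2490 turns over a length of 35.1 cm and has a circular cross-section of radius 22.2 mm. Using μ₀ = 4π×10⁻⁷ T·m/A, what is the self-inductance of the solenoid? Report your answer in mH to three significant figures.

A = πr² = π(2.220×10^-2 m)² = 1.548×10^-3 m².
For a long solenoid, L = μ₀N²A/ℓ.
L = (4π×10⁻⁷)(2490)²(1.548×10^-3)/(0.351 m) = 3.437×10^-2 H.

L ≈ 34.4 mH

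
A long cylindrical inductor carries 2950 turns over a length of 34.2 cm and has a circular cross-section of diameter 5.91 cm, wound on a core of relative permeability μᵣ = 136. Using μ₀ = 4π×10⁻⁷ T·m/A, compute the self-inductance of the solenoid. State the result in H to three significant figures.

L ≈ 11.9 H

A = π(d/2)² = π(2.955×10^-2 m)² = 2.743×10^-3 m².
For a long solenoid, L = μ₀μᵣN²A/ℓ.
L = (4π×10⁻⁷)(136)(2950)²(2.743×10^-3)/(0.342 m) = 11.93 H.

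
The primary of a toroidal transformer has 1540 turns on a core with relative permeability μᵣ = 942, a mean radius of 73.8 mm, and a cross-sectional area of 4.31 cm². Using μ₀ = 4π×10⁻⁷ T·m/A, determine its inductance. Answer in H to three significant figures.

L ≈ 2.61 H

For a thin toroid, L = μ₀μᵣN²A/(2πR).
L = (4π×10⁻⁷)(942)(1540)²(4.310×10^-4) / (2π×7.380×10^-2 m) = 2.609 H.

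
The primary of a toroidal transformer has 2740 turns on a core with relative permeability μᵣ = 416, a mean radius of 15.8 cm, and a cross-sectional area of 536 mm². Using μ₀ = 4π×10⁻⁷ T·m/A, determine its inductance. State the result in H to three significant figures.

For a thin toroid, L = μ₀μᵣN²A/(2πR).
L = (4π×10⁻⁷)(416)(2740)²(5.360×10^-4) / (2π×0.158 m) = 2.119 H.

L ≈ 2.12 H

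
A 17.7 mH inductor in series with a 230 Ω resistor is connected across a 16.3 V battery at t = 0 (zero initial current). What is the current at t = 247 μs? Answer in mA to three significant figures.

I ≈ 68.0 mA

τ = L/R = 1.770×10^-2/230 = 7.696×10^-5 s; final current I_∞ = ε/R = 16.3/230 = 7.087×10^-2 A.
I(t) = I_∞(1 − e^(−t/τ)) with t/τ = 3.210.
I = (7.087×10^-2)(1 − e^(−3.210)) = 6.801×10^-2 A.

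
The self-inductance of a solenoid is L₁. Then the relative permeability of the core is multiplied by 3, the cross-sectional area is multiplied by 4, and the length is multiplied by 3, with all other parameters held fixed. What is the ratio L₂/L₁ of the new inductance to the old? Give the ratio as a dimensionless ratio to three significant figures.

L₂/L₁ = 4.00

For a solenoid, L ∝ μᵣN²A/ℓ.
L₂/L₁ = (3) × (4) × (3)^-1 = 4.00.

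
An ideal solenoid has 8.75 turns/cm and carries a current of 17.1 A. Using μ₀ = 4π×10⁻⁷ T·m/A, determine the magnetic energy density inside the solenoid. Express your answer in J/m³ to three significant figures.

B = μ₀nI = (4π×10⁻⁷)(875)(17.1) = 1.880×10^-2 T.
u = B²/(2μ₀) = (1.880×10^-2)²/(2×4π×10⁻⁷) = 140.7 J/m³.

u ≈ 141 J/m³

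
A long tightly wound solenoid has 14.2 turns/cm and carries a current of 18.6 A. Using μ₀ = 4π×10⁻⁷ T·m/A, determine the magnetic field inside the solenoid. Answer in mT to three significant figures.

B ≈ 33.2 mT

Inside a long solenoid, B = μ₀nI.
B = (4π×10⁻⁷)(1.420×10^3 m⁻¹)(18.6 A) = 3.319×10^-2 T.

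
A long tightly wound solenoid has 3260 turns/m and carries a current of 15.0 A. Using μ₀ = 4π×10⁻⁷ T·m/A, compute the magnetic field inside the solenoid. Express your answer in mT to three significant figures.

Inside a long solenoid, B = μ₀nI.
B = (4π×10⁻⁷)(3.260×10^3 m⁻¹)(15.0 A) = 6.14496×10^-2 T.

B ≈ 61.4 mT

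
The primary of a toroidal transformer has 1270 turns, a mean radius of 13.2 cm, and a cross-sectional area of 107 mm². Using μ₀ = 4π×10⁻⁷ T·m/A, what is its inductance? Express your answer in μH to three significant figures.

L ≈ 261 μH

For a thin toroid, L = μ₀N²A/(2πR).
L = (4π×10⁻⁷)(1270)²(1.070×10^-4) / (2π×0.132 m) = 2.6149×10^-4 H.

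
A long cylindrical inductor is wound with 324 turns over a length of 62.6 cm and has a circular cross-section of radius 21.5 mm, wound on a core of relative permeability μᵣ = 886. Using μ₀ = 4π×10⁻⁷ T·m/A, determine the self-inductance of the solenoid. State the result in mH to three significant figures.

A = πr² = π(2.150×10^-2 m)² = 1.452×10^-3 m².
For a long solenoid, L = μ₀μᵣN²A/ℓ.
L = (4π×10⁻⁷)(886)(324)²(1.452×10^-3)/(0.626 m) = 0.2711 H.

L ≈ 271 mH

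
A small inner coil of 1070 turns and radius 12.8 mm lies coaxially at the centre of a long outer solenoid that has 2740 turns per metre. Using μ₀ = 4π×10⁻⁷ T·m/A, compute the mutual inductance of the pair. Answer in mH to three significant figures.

The outer solenoid produces a uniform field B₁ = μ₀n₁I₁ across the inner coil,
so the flux linkage is N₂Φ = N₂B₁A₂ = μ₀n₁N₂A₂·I₁, giving M = μ₀n₁N₂A₂.
A₂ = πr² = π(1.280×10^-2 m)² = 5.147×10^-4 m².
M = (4π×10⁻⁷)(2740)(1070)(5.147×10^-4) = 1.896×10^-3 H.

M ≈ 1.90 mH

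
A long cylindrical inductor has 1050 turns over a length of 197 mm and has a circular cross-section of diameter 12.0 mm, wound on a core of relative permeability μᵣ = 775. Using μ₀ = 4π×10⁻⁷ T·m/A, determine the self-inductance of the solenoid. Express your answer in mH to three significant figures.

L ≈ 616 mH

A = π(d/2)² = π(6.000×10^-3 m)² = 1.131×10^-4 m².
For a long solenoid, L = μ₀μᵣN²A/ℓ.
L = (4π×10⁻⁷)(775)(1050)²(1.131×10^-4)/(0.197 m) = 0.6164 H.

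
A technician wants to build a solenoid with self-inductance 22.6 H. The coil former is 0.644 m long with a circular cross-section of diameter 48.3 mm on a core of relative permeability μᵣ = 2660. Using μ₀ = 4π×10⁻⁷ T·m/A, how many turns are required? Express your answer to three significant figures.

A = π(d/2)² = π(2.415×10^-2 m)² = 1.832×10^-3 m².
From L = μ₀μᵣN²A/ℓ, N = √(Lℓ / (μ₀μᵣA)).
N = √[(22.6)(0.644) / ((4π×10⁻⁷)(2660)×1.832×10^-3)] = √(2.376×10^6) ≈ 1541.6.

N ≈ 1540 turns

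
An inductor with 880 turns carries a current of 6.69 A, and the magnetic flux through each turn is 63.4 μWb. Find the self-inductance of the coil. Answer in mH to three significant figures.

Self-inductance is defined by L = NΦ_B/I (flux linkage over current).
L = (880)(6.340×10^-5 Wb)/(6.69 A) = 8.340×10^-3 H.

L ≈ 8.34 mH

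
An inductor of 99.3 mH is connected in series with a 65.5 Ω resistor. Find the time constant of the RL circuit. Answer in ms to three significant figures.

τ ≈ 1.52 ms

τ = L/R = (9.930×10^-2 H)/(65.5 Ω) = 1.516×10^-3 s.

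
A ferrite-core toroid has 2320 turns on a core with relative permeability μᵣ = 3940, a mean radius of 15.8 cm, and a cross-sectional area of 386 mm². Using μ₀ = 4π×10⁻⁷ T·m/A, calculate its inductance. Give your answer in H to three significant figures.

L ≈ 10.4 H

For a thin toroid, L = μ₀μᵣN²A/(2πR).
L = (4π×10⁻⁷)(3940)(2320)²(3.860×10^-4) / (2π×0.158 m) = 10.36 H.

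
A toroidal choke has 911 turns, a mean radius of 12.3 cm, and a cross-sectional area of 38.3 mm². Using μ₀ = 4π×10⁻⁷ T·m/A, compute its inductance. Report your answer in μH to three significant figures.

L ≈ 51.7 μH

For a thin toroid, L = μ₀N²A/(2πR).
L = (4π×10⁻⁷)(911)²(3.830×10^-5) / (2π×0.123 m) = 5.168×10^-5 H.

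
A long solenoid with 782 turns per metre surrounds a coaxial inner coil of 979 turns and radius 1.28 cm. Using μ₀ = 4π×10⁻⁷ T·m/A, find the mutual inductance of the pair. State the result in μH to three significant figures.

The outer solenoid produces a uniform field B₁ = μ₀n₁I₁ across the inner coil,
so the flux linkage is N₂Φ = N₂B₁A₂ = μ₀n₁N₂A₂·I₁, giving M = μ₀n₁N₂A₂.
A₂ = πr² = π(1.280×10^-2 m)² = 5.147×10^-4 m².
M = (4π×10⁻⁷)(782)(979)(5.147×10^-4) = 4.952×10^-4 H.

M ≈ 495 μH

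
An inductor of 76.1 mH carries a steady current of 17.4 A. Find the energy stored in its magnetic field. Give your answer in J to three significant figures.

U ≈ 11.5 J

Stored magnetic energy: U = ½LI².
U = ½(7.610×10^-2 H)(17.4 A)² = 11.52 J.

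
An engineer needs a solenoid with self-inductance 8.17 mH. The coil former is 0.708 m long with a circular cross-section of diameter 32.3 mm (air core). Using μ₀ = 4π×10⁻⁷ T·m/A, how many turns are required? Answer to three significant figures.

A = π(d/2)² = π(1.615×10^-2 m)² = 8.194×10^-4 m².
From L = μ₀N²A/ℓ, N = √(Lℓ / (μ₀A)).
N = √[(8.170×10^-3)(0.708) / ((4π×10⁻⁷)×8.194×10^-4)] = √(5.618×10^6) ≈ 2370.1.

N ≈ 2370 turns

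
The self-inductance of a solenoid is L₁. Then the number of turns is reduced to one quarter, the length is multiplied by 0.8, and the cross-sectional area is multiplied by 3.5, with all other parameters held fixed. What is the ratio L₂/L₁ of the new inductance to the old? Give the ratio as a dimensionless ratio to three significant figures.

L₂/L₁ = 0.273

For a solenoid, L ∝ μᵣN²A/ℓ.
L₂/L₁ = (0.25)^2 × (0.8)^-1 × (3.5) = 0.273.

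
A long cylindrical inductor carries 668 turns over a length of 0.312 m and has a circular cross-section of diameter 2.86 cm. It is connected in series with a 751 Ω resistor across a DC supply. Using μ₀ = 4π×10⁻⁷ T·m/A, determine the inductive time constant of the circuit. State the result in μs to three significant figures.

τ ≈ 1.54 μs

A = π(d/2)² = π(1.430×10^-2 m)² = 6.424×10^-4 m².
L = μ₀N²A/ℓ = (4π×10⁻⁷)(668)²(6.424×10^-4)/(0.312) = 1.1546×10^-3 H.
τ = L/R = (1.1546×10^-3)/(751) = 1.537×10^-6 s.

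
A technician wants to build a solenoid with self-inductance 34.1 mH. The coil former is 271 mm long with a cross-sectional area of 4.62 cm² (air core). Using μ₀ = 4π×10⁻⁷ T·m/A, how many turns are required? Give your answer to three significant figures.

N ≈ 3990 turns

A = 4.62 cm² = 4.620×10^-4 m².
From L = μ₀N²A/ℓ, N = √(Lℓ / (μ₀A)).
N = √[(3.410×10^-2)(0.271) / ((4π×10⁻⁷)×4.620×10^-4)] = √(1.592×10^7) ≈ 3989.7.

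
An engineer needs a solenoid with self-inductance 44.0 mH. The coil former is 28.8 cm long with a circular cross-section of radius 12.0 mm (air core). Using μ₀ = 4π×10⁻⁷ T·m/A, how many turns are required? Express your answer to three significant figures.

A = πr² = π(1.200×10^-2 m)² = 4.524×10^-4 m².
From L = μ₀N²A/ℓ, N = √(Lℓ / (μ₀A)).
N = √[(4.400×10^-2)(0.288) / ((4π×10⁻⁷)×4.524×10^-4)] = √(2.229×10^7) ≈ 4721.3.

N ≈ 4720 turns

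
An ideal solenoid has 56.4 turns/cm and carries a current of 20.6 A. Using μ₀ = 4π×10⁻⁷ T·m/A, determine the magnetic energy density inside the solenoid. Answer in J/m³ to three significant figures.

B = μ₀nI = (4π×10⁻⁷)(5.640×10^3)(20.6) = 0.146 T.
u = B²/(2μ₀) = (0.146)²/(2×4π×10⁻⁷) = 8.481×10^3 J/m³.

u ≈ 8480 J/m³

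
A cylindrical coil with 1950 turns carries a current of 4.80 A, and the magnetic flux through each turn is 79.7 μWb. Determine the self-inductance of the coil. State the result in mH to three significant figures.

Self-inductance is defined by L = NΦ_B/I (flux linkage over current).
L = (1950)(7.970×10^-5 Wb)/(4.80 A) = 3.238×10^-2 H.

L ≈ 32.4 mH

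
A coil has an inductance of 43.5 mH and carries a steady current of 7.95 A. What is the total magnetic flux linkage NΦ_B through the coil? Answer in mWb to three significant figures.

NΦ_B ≈ 346 mWb

From L = NΦ_B/I, the flux linkage is NΦ_B = LI.
NΦ_B = (4.350×10^-2 H)(7.95 A) = 0.3458 Wb.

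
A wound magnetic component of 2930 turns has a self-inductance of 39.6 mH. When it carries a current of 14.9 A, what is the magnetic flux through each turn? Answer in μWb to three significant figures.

Φ_B ≈ 201 μWb

From L = NΦ_B/I, the flux per turn is Φ_B = LI/N.
Φ_B = (3.960×10^-2 H)(14.9 A)/2930 = 2.014×10^-4 Wb.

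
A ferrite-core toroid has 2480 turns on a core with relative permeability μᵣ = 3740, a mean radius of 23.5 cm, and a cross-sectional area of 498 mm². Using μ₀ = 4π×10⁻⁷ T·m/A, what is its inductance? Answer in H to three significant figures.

L ≈ 9.75 H

For a thin toroid, L = μ₀μᵣN²A/(2πR).
L = (4π×10⁻⁷)(3740)(2480)²(4.980×10^-4) / (2π×0.235 m) = 9.749 H.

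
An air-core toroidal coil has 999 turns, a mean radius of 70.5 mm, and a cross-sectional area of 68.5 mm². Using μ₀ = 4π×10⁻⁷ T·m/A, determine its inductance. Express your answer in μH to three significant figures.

For a thin toroid, L = μ₀N²A/(2πR).
L = (4π×10⁻⁷)(999)²(6.850×10^-5) / (2π×7.050×10^-2 m) = 1.939×10^-4 H.

L ≈ 194 μH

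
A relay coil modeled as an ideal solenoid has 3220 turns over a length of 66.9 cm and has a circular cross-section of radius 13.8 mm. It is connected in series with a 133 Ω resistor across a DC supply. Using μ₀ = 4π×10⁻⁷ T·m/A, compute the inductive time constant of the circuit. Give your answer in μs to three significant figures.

A = πr² = π(1.380×10^-2 m)² = 5.983×10^-4 m².
L = μ₀N²A/ℓ = (4π×10⁻⁷)(3220)²(5.983×10^-4)/(0.669) = 1.165×10^-2 H.
τ = L/R = (1.165×10^-2)/(133) = 8.761×10^-5 s.

τ ≈ 87.6 μs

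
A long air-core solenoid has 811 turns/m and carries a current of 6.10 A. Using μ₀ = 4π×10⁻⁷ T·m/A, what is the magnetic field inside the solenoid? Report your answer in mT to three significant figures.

Inside a long solenoid, B = μ₀nI.
B = (4π×10⁻⁷)(811 m⁻¹)(6.10 A) = 6.217×10^-3 T.

B ≈ 6.22 mT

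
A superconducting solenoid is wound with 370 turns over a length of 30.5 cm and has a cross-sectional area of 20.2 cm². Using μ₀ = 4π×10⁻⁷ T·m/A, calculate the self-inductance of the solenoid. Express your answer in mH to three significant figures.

A = 20.2 cm² = 2.020×10^-3 m².
For a long solenoid, L = μ₀N²A/ℓ.
L = (4π×10⁻⁷)(370)²(2.020×10^-3)/(0.305 m) = 1.139×10^-3 H.

L ≈ 1.14 mH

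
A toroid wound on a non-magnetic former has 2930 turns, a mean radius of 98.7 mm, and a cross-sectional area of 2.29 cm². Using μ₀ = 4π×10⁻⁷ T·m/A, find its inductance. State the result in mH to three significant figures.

For a thin toroid, L = μ₀N²A/(2πR).
L = (4π×10⁻⁷)(2930)²(2.290×10^-4) / (2π×9.870×10^-2 m) = 3.984×10^-3 H.

L ≈ 3.98 mH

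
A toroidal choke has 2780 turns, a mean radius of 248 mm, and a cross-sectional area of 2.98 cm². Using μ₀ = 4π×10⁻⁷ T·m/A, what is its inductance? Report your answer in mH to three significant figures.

L ≈ 1.86 mH

For a thin toroid, L = μ₀N²A/(2πR).
L = (4π×10⁻⁷)(2780)²(2.980×10^-4) / (2π×0.248 m) = 1.857×10^-3 H.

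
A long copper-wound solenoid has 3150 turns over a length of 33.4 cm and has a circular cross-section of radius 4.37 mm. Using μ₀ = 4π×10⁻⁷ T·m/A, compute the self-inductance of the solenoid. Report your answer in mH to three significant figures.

A = πr² = π(4.370×10^-3 m)² = 5.999×10^-5 m².
For a long solenoid, L = μ₀N²A/ℓ.
L = (4π×10⁻⁷)(3150)²(5.999×10^-5)/(0.334 m) = 2.240×10^-3 H.

L ≈ 2.24 mH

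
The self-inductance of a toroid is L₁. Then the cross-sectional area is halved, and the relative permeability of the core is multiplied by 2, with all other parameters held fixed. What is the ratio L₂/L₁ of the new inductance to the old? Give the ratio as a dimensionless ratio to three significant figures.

For a toroid, L ∝ μᵣN²A/R.
L₂/L₁ = (0.5) × (2) = 1.00.

L₂/L₁ = 1.00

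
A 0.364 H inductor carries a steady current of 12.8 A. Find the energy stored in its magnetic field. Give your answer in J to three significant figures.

U ≈ 29.8 J

Stored magnetic energy: U = ½LI².
U = ½(0.364 H)(12.8 A)² = 29.82 J.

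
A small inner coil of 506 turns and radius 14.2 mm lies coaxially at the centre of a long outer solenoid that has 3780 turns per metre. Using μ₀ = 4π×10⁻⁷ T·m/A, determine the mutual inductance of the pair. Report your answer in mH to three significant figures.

M ≈ 1.52 mH

The outer solenoid produces a uniform field B₁ = μ₀n₁I₁ across the inner coil,
so the flux linkage is N₂Φ = N₂B₁A₂ = μ₀n₁N₂A₂·I₁, giving M = μ₀n₁N₂A₂.
A₂ = πr² = π(1.420×10^-2 m)² = 6.3347×10^-4 m².
M = (4π×10⁻⁷)(3780)(506)(6.3347×10^-4) = 1.523×10^-3 H.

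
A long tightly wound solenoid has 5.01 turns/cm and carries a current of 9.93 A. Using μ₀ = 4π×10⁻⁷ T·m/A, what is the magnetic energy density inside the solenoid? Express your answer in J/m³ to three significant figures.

B = μ₀nI = (4π×10⁻⁷)(501)(9.93) = 6.252×10^-3 T.
u = B²/(2μ₀) = (6.252×10^-3)²/(2×4π×10⁻⁷) = 15.55 J/m³.

u ≈ 15.6 J/m³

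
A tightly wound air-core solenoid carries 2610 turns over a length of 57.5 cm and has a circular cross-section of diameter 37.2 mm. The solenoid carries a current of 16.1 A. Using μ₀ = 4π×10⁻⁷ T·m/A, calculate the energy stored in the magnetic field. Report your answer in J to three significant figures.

U ≈ 2.10 J

A = π(d/2)² = π(1.860×10^-2 m)² = 1.087×10^-3 m².
L = μ₀N²A/ℓ = (4π×10⁻⁷)(2610)²(1.087×10^-3)/(0.575) = 1.618×10^-2 H.
U = ½LI² = ½(1.618×10^-2)(16.1)² = 2.097 J.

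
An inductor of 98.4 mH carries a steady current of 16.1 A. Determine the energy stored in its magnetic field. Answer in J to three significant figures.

U ≈ 12.8 J

Stored magnetic energy: U = ½LI².
U = ½(9.840×10^-2 H)(16.1 A)² = 12.75 J.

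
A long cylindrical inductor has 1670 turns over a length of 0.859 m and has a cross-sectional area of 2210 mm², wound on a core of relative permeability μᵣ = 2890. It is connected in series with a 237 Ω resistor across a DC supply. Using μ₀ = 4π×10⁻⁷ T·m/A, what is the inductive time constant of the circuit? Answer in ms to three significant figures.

τ ≈ 110 ms

A = 2210 mm² = 2.210×10^-3 m².
L = μ₀μᵣN²A/ℓ = (4π×10⁻⁷)(2890)(1670)²(2.210×10^-3)/(0.859) = 26.06 H.
τ = L/R = (26.06)/(237) = 0.1099 s.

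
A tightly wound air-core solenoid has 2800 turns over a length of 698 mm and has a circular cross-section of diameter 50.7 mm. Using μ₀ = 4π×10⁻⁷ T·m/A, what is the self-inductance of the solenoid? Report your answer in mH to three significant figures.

L ≈ 28.5 mH

A = π(d/2)² = π(2.535×10^-2 m)² = 2.019×10^-3 m².
For a long solenoid, L = μ₀N²A/ℓ.
L = (4π×10⁻⁷)(2800)²(2.019×10^-3)/(0.698 m) = 2.850×10^-2 H.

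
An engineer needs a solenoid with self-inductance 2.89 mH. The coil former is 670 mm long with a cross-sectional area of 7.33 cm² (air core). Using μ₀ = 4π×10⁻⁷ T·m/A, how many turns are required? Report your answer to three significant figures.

A = 7.33 cm² = 7.330×10^-4 m².
From L = μ₀N²A/ℓ, N = √(Lℓ / (μ₀A)).
N = √[(2.890×10^-3)(0.67) / ((4π×10⁻⁷)×7.330×10^-4)] = √(2.102×10^6) ≈ 1449.9.

N ≈ 1450 turns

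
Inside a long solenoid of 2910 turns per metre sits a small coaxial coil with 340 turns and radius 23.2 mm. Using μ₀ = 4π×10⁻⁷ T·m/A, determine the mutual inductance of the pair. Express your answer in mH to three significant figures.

The outer solenoid produces a uniform field B₁ = μ₀n₁I₁ across the inner coil,
so the flux linkage is N₂Φ = N₂B₁A₂ = μ₀n₁N₂A₂·I₁, giving M = μ₀n₁N₂A₂.
A₂ = πr² = π(2.320×10^-2 m)² = 1.691×10^-3 m².
M = (4π×10⁻⁷)(2910)(340)(1.691×10^-3) = 2.102×10^-3 H.

M ≈ 2.10 mH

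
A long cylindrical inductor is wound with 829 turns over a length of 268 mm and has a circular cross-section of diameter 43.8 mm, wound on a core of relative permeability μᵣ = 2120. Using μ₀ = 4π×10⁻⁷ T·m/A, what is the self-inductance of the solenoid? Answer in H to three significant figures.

A = π(d/2)² = π(2.190×10^-2 m)² = 1.507×10^-3 m².
For a long solenoid, L = μ₀μᵣN²A/ℓ.
L = (4π×10⁻⁷)(2120)(829)²(1.507×10^-3)/(0.268 m) = 10.29 H.

L ≈ 10.3 H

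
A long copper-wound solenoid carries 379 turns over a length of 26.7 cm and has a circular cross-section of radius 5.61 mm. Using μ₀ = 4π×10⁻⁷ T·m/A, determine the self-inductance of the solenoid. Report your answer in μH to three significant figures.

L ≈ 66.8 μH

A = πr² = π(5.610×10^-3 m)² = 9.887×10^-5 m².
For a long solenoid, L = μ₀N²A/ℓ.
L = (4π×10⁻⁷)(379)²(9.887×10^-5)/(0.267 m) = 6.684×10^-5 H.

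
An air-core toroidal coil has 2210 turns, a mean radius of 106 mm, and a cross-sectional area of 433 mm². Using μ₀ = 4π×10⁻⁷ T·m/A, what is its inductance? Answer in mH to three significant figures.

L ≈ 3.99 mH

For a thin toroid, L = μ₀N²A/(2πR).
L = (4π×10⁻⁷)(2210)²(4.330×10^-4) / (2π×0.106 m) = 3.990×10^-3 H.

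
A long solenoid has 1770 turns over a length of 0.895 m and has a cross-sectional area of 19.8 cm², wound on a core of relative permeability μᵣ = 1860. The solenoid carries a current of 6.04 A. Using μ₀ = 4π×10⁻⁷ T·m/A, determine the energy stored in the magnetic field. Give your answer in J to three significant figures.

A = 19.8 cm² = 1.980×10^-3 m².
L = μ₀μᵣN²A/ℓ = (4π×10⁻⁷)(1860)(1770)²(1.980×10^-3)/(0.895) = 16.2 H.
U = ½LI² = ½(16.2)(6.04)² = 295.499 J.

U ≈ 295 J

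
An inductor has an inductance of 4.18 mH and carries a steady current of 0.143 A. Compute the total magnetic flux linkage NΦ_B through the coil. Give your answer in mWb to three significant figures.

From L = NΦ_B/I, the flux linkage is NΦ_B = LI.
NΦ_B = (4.180×10^-3 H)(0.143 A) = 5.977×10^-4 Wb.

NΦ_B ≈ 0.598 mWb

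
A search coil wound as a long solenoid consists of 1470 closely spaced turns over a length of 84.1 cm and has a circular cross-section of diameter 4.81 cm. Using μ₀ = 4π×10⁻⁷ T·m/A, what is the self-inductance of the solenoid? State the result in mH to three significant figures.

L ≈ 5.87 mH

A = π(d/2)² = π(2.405×10^-2 m)² = 1.817×10^-3 m².
For a long solenoid, L = μ₀N²A/ℓ.
L = (4π×10⁻⁷)(1470)²(1.817×10^-3)/(0.841 m) = 5.867×10^-3 H.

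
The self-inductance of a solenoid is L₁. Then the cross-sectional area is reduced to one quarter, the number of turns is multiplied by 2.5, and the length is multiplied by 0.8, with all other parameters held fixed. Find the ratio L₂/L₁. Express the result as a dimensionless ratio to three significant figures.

L₂/L₁ = 1.95

For a solenoid, L ∝ μᵣN²A/ℓ.
L₂/L₁ = (0.25) × (2.5)^2 × (0.8)^-1 = 1.95.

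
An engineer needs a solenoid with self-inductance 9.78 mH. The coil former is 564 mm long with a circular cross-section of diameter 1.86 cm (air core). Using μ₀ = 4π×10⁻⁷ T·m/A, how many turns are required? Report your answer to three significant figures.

A = π(d/2)² = π(9.300×10^-3 m)² = 2.717×10^-4 m².
From L = μ₀N²A/ℓ, N = √(Lℓ / (μ₀A)).
N = √[(9.780×10^-3)(0.564) / ((4π×10⁻⁷)×2.717×10^-4)] = √(1.615×10^7) ≈ 4019.3.

N ≈ 4020 turns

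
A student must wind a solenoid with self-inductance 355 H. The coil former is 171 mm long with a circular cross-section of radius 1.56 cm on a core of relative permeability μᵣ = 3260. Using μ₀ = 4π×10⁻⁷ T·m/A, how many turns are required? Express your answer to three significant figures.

N ≈ 4400 turns

A = πr² = π(1.560×10^-2 m)² = 7.645×10^-4 m².
From L = μ₀μᵣN²A/ℓ, N = √(Lℓ / (μ₀μᵣA)).
N = √[(355)(0.171) / ((4π×10⁻⁷)(3260)×7.645×10^-4)] = √(1.938×10^7) ≈ 4402.5.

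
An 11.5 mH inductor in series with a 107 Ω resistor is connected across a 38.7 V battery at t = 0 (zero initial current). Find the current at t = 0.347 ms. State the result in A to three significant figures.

τ = L/R = 1.150×10^-2/107 = 1.0748×10^-4 s; final current I_∞ = ε/R = 38.7/107 = 0.3617 A.
I(t) = I_∞(1 − e^(−t/τ)) with t/τ = 3.229.
I = (0.3617)(1 − e^(−3.229)) = 0.3474 A.

I ≈ 0.347 A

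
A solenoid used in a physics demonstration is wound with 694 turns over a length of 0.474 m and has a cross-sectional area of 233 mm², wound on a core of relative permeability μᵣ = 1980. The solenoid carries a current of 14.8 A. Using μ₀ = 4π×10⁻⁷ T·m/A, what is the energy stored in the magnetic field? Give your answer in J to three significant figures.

A = 233 mm² = 2.330×10^-4 m².
L = μ₀μᵣN²A/ℓ = (4π×10⁻⁷)(1980)(694)²(2.330×10^-4)/(0.474) = 0.5891 H.
U = ½LI² = ½(0.5891)(14.8)² = 64.52 J.

U ≈ 64.5 J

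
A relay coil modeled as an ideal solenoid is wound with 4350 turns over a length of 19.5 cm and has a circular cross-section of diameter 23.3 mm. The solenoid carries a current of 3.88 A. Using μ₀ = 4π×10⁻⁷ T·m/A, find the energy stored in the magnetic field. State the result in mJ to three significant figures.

U ≈ 391 mJ

A = π(d/2)² = π(1.165×10^-2 m)² = 4.264×10^-4 m².
L = μ₀N²A/ℓ = (4π×10⁻⁷)(4350)²(4.264×10^-4)/(0.195) = 5.199×10^-2 H.
U = ½LI² = ½(5.199×10^-2)(3.88)² = 0.3914 J.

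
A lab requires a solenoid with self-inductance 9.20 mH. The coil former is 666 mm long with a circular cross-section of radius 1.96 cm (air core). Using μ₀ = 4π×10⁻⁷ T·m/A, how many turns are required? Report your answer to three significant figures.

N ≈ 2010 turns

A = πr² = π(1.960×10^-2 m)² = 1.207×10^-3 m².
From L = μ₀N²A/ℓ, N = √(Lℓ / (μ₀A)).
N = √[(9.200×10^-3)(0.666) / ((4π×10⁻⁷)×1.207×10^-3)] = √(4.040×10^6) ≈ 2010.0.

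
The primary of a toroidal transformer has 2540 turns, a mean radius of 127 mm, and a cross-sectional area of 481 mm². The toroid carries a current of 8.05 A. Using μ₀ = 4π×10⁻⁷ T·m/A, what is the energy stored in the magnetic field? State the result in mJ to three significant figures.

L = μ₀N²A/(2πR) = (4π×10⁻⁷)(2540)²(4.810×10^-4)/(2π×0.127) = 4.887×10^-3 H.
U = ½LI² = ½(4.887×10^-3)(8.05)² = 0.1583 J.

U ≈ 158 mJ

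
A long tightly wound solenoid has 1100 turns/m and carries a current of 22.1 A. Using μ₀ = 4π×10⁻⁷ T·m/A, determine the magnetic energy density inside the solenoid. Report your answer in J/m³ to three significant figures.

u ≈ 371 J/m³

B = μ₀nI = (4π×10⁻⁷)(1.100×10^3)(22.1) = 3.0549×10^-2 T.
u = B²/(2μ₀) = (3.0549×10^-2)²/(2×4π×10⁻⁷) = 371.3 J/m³.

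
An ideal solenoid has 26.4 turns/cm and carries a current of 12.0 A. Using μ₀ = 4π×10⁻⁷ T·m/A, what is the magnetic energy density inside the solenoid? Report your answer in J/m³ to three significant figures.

u ≈ 631 J/m³

B = μ₀nI = (4π×10⁻⁷)(2.640×10^3)(12.0) = 3.981×10^-2 T.
u = B²/(2μ₀) = (3.981×10^-2)²/(2×4π×10⁻⁷) = 630.6 J/m³.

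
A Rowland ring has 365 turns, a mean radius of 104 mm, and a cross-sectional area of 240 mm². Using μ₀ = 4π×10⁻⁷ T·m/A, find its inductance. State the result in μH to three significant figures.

For a thin toroid, L = μ₀N²A/(2πR).
L = (4π×10⁻⁷)(365)²(2.400×10^-4) / (2π×0.104 m) = 6.149×10^-5 H.

L ≈ 61.5 μH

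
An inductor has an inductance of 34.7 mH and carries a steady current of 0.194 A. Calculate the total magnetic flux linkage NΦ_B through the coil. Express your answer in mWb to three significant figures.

From L = NΦ_B/I, the flux linkage is NΦ_B = LI.
NΦ_B = (3.470×10^-2 H)(0.194 A) = 6.732×10^-3 Wb.

NΦ_B ≈ 6.73 mWb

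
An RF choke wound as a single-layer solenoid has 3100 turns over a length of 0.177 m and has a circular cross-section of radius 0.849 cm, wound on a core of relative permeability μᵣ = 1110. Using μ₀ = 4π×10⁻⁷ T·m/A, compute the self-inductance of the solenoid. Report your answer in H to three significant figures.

L ≈ 17.1 H

A = πr² = π(8.490×10^-3 m)² = 2.264×10^-4 m².
For a long solenoid, L = μ₀μᵣN²A/ℓ.
L = (4π×10⁻⁷)(1110)(3100)²(2.264×10^-4)/(0.177 m) = 17.149 H.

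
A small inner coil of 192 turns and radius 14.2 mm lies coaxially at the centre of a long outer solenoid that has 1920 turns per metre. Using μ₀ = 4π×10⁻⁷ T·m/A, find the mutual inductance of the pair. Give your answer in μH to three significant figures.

The outer solenoid produces a uniform field B₁ = μ₀n₁I₁ across the inner coil,
so the flux linkage is N₂Φ = N₂B₁A₂ = μ₀n₁N₂A₂·I₁, giving M = μ₀n₁N₂A₂.
A₂ = πr² = π(1.420×10^-2 m)² = 6.3347×10^-4 m².
M = (4π×10⁻⁷)(1920)(192)(6.3347×10^-4) = 2.9345×10^-4 H.

M ≈ 293 μH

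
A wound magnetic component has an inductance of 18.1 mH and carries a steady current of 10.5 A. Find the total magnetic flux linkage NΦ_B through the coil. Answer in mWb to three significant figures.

From L = NΦ_B/I, the flux linkage is NΦ_B = LI.
NΦ_B = (1.810×10^-2 H)(10.5 A) = 0.1901 Wb.

NΦ_B ≈ 190 mWb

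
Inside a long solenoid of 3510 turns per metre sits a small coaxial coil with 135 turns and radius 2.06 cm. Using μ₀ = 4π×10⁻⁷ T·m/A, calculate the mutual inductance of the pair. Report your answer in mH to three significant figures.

M ≈ 0.794 mH

The outer solenoid produces a uniform field B₁ = μ₀n₁I₁ across the inner coil,
so the flux linkage is N₂Φ = N₂B₁A₂ = μ₀n₁N₂A₂·I₁, giving M = μ₀n₁N₂A₂.
A₂ = πr² = π(2.060×10^-2 m)² = 1.333×10^-3 m².
M = (4π×10⁻⁷)(3510)(135)(1.333×10^-3) = 7.938×10^-4 H.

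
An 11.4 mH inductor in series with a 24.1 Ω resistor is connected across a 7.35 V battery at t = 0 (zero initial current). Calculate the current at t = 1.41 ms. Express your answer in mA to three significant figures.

I ≈ 290 mA

τ = L/R = 1.140×10^-2/24.1 = 4.730×10^-4 s; final current I_∞ = ε/R = 7.35/24.1 = 0.305 A.
I(t) = I_∞(1 − e^(−t/τ)) with t/τ = 2.981.
I = (0.305)(1 − e^(−2.981)) = 0.2895 A.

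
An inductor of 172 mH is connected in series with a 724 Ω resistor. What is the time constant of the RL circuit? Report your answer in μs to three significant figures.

τ = L/R = (0.172 H)/(724 Ω) = 2.376×10^-4 s.

τ ≈ 238 μs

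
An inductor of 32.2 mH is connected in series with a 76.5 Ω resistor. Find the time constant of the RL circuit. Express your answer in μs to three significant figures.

τ = L/R = (3.220×10^-2 H)/(76.5 Ω) = 4.209×10^-4 s.

τ ≈ 421 μs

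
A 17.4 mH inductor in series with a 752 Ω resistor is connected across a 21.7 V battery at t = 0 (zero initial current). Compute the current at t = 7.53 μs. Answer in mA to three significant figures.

I ≈ 8.02 mA

τ = L/R = 1.740×10^-2/752 = 2.314×10^-5 s; final current I_∞ = ε/R = 21.7/752 = 2.886×10^-2 A.
I(t) = I_∞(1 − e^(−t/τ)) with t/τ = 0.325.
I = (2.886×10^-2)(1 − e^(−0.325)) = 8.016×10^-3 A.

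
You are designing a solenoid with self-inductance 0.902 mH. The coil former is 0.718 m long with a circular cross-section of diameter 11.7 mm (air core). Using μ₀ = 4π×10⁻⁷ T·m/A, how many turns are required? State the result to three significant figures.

A = π(d/2)² = π(5.850×10^-3 m)² = 1.075×10^-4 m².
From L = μ₀N²A/ℓ, N = √(Lℓ / (μ₀A)).
N = √[(9.020×10^-4)(0.718) / ((4π×10⁻⁷)×1.075×10^-4)] = √(4.794×10^6) ≈ 2189.4.

N ≈ 2190 turns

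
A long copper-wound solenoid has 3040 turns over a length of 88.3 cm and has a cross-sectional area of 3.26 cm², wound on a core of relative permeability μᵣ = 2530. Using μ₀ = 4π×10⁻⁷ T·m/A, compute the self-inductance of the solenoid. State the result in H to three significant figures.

A = 3.26 cm² = 3.260×10^-4 m².
For a long solenoid, L = μ₀μᵣN²A/ℓ.
L = (4π×10⁻⁷)(2530)(3040)²(3.260×10^-4)/(0.883 m) = 10.848 H.

L ≈ 10.8 H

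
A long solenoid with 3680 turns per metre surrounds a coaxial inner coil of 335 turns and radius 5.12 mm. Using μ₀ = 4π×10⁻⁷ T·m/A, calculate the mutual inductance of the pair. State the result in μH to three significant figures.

M ≈ 128 μH

The outer solenoid produces a uniform field B₁ = μ₀n₁I₁ across the inner coil,
so the flux linkage is N₂Φ = N₂B₁A₂ = μ₀n₁N₂A₂·I₁, giving M = μ₀n₁N₂A₂.
A₂ = πr² = π(5.120×10^-3 m)² = 8.235×10^-5 m².
M = (4π×10⁻⁷)(3680)(335)(8.235×10^-5) = 1.276×10^-4 H.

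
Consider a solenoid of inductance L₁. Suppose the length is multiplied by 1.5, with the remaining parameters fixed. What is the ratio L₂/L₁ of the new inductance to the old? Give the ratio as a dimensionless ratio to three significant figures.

For a solenoid, L ∝ μᵣN²A/ℓ.
L₂/L₁ = (1.5)^-1 = 0.667.

L₂/L₁ = 0.667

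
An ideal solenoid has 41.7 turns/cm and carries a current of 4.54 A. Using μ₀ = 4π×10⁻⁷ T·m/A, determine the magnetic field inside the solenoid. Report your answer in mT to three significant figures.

B ≈ 23.8 mT

Inside a long solenoid, B = μ₀nI.
B = (4π×10⁻⁷)(4.170×10^3 m⁻¹)(4.54 A) = 2.379×10^-2 T.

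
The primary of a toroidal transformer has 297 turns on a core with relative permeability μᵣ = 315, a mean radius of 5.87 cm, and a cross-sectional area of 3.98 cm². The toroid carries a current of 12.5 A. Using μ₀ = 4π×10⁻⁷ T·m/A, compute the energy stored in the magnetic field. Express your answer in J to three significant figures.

U ≈ 2.94 J

L = μ₀μᵣN²A/(2πR) = (4π×10⁻⁷)(315)(297)²(3.980×10^-4)/(2π×5.870×10^-2) = 3.768×10^-2 H.
U = ½LI² = ½(3.768×10^-2)(12.5)² = 2.944 J.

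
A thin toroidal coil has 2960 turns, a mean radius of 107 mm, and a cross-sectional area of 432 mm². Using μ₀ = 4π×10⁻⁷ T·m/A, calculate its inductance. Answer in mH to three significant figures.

For a thin toroid, L = μ₀N²A/(2πR).
L = (4π×10⁻⁷)(2960)²(4.320×10^-4) / (2π×0.107 m) = 7.0748×10^-3 H.

L ≈ 7.07 mH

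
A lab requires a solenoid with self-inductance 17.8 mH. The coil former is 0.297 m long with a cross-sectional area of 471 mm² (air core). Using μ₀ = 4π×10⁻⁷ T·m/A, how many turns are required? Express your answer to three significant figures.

A = 471 mm² = 4.710×10^-4 m².
From L = μ₀N²A/ℓ, N = √(Lℓ / (μ₀A)).
N = √[(1.780×10^-2)(0.297) / ((4π×10⁻⁷)×4.710×10^-4)] = √(8.932×10^6) ≈ 2988.6.

N ≈ 2990 turns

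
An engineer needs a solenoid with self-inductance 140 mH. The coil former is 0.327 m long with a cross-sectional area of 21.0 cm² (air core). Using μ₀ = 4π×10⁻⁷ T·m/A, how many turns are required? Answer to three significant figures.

N ≈ 4170 turns

A = 21.0 cm² = 2.100×10^-3 m².
From L = μ₀N²A/ℓ, N = √(Lℓ / (μ₀A)).
N = √[(0.14)(0.327) / ((4π×10⁻⁷)×2.100×10^-3)] = √(1.7348×10^7) ≈ 4165.1.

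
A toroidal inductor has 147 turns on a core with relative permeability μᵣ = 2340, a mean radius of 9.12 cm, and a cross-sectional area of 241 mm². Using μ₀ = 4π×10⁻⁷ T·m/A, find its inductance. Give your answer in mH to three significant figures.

For a thin toroid, L = μ₀μᵣN²A/(2πR).
L = (4π×10⁻⁷)(2340)(147)²(2.410×10^-4) / (2π×9.120×10^-2 m) = 2.672×10^-2 H.

L ≈ 26.7 mH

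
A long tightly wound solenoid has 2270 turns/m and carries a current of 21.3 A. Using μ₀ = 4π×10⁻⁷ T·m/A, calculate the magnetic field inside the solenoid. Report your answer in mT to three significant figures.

B ≈ 60.8 mT

Inside a long solenoid, B = μ₀nI.
B = (4π×10⁻⁷)(2.270×10^3 m⁻¹)(21.3 A) = 6.076×10^-2 T.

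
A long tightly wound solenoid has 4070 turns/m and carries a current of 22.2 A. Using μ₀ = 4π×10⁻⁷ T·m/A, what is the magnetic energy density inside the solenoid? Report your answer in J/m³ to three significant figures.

B = μ₀nI = (4π×10⁻⁷)(4.070×10^3)(22.2) = 0.1135 T.
u = B²/(2μ₀) = (0.1135)²/(2×4π×10⁻⁷) = 5.129×10^3 J/m³.

u ≈ 5130 J/m³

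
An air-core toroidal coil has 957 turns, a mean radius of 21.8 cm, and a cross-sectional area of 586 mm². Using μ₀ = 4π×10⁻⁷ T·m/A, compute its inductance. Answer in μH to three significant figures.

For a thin toroid, L = μ₀N²A/(2πR).
L = (4π×10⁻⁷)(957)²(5.860×10^-4) / (2π×0.218 m) = 4.924×10^-4 H.

L ≈ 492 μH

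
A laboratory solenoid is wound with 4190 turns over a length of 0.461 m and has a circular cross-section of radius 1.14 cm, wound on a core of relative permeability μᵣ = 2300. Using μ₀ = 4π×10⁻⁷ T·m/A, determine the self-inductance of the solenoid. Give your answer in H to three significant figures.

A = πr² = π(1.140×10^-2 m)² = 4.083×10^-4 m².
For a long solenoid, L = μ₀μᵣN²A/ℓ.
L = (4π×10⁻⁷)(2300)(4190)²(4.083×10^-4)/(0.461 m) = 44.94 H.

L ≈ 44.9 H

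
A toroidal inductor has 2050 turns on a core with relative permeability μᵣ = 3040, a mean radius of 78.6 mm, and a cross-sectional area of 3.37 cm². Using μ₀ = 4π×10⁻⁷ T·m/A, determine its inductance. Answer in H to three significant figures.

For a thin toroid, L = μ₀μᵣN²A/(2πR).
L = (4π×10⁻⁷)(3040)(2050)²(3.370×10^-4) / (2π×7.860×10^-2 m) = 10.96 H.

L ≈ 11.0 H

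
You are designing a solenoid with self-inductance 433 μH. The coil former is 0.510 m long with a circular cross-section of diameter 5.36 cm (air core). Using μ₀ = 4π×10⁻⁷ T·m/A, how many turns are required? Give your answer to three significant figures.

N ≈ 279 turns

A = π(d/2)² = π(2.680×10^-2 m)² = 2.256×10^-3 m².
From L = μ₀N²A/ℓ, N = √(Lℓ / (μ₀A)).
N = √[(4.330×10^-4)(0.51) / ((4π×10⁻⁷)×2.256×10^-3)] = √(7.788×10^4) ≈ 279.1.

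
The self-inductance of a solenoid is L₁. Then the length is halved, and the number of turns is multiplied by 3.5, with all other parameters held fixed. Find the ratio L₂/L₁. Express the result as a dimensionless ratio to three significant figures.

L₂/L₁ = 24.5

For a solenoid, L ∝ μᵣN²A/ℓ.
L₂/L₁ = (0.5)^-1 × (3.5)^2 = 24.5.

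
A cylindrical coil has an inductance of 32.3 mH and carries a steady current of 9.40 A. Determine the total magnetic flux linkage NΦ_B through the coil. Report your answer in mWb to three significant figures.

NΦ_B ≈ 304 mWb

From L = NΦ_B/I, the flux linkage is NΦ_B = LI.
NΦ_B = (3.230×10^-2 H)(9.40 A) = 0.3036 Wb.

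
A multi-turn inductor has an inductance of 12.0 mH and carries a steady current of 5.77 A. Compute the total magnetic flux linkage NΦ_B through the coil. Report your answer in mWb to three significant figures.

From L = NΦ_B/I, the flux linkage is NΦ_B = LI.
NΦ_B = (1.200×10^-2 H)(5.77 A) = 6.924×10^-2 Wb.

NΦ_B ≈ 69.2 mWb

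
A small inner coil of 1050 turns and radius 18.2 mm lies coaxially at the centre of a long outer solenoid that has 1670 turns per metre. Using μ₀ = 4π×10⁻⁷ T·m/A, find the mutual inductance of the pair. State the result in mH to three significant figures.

The outer solenoid produces a uniform field B₁ = μ₀n₁I₁ across the inner coil,
so the flux linkage is N₂Φ = N₂B₁A₂ = μ₀n₁N₂A₂·I₁, giving M = μ₀n₁N₂A₂.
A₂ = πr² = π(1.820×10^-2 m)² = 1.041×10^-3 m².
M = (4π×10⁻⁷)(1670)(1050)(1.041×10^-3) = 2.293×10^-3 H.

M ≈ 2.29 mH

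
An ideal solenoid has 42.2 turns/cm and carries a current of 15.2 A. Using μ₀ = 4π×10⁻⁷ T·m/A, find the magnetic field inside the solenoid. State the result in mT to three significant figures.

Inside a long solenoid, B = μ₀nI.
B = (4π×10⁻⁷)(4.220×10^3 m⁻¹)(15.2 A) = 8.061×10^-2 T.

B ≈ 80.6 mT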